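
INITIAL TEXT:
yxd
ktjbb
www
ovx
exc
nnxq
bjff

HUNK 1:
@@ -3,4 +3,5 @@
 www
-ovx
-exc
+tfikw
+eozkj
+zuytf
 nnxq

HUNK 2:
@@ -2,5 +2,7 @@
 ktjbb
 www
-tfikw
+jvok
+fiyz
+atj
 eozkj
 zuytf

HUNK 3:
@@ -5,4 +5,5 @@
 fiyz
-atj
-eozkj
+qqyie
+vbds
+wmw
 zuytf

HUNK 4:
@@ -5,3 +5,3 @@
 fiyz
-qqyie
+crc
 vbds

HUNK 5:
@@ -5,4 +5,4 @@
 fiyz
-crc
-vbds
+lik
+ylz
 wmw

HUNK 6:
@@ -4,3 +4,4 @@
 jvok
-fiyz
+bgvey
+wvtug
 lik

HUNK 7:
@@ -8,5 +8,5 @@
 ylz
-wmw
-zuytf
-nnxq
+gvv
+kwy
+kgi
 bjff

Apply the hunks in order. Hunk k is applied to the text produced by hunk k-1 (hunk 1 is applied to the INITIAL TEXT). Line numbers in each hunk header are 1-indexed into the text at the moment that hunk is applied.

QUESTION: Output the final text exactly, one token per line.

Hunk 1: at line 3 remove [ovx,exc] add [tfikw,eozkj,zuytf] -> 8 lines: yxd ktjbb www tfikw eozkj zuytf nnxq bjff
Hunk 2: at line 2 remove [tfikw] add [jvok,fiyz,atj] -> 10 lines: yxd ktjbb www jvok fiyz atj eozkj zuytf nnxq bjff
Hunk 3: at line 5 remove [atj,eozkj] add [qqyie,vbds,wmw] -> 11 lines: yxd ktjbb www jvok fiyz qqyie vbds wmw zuytf nnxq bjff
Hunk 4: at line 5 remove [qqyie] add [crc] -> 11 lines: yxd ktjbb www jvok fiyz crc vbds wmw zuytf nnxq bjff
Hunk 5: at line 5 remove [crc,vbds] add [lik,ylz] -> 11 lines: yxd ktjbb www jvok fiyz lik ylz wmw zuytf nnxq bjff
Hunk 6: at line 4 remove [fiyz] add [bgvey,wvtug] -> 12 lines: yxd ktjbb www jvok bgvey wvtug lik ylz wmw zuytf nnxq bjff
Hunk 7: at line 8 remove [wmw,zuytf,nnxq] add [gvv,kwy,kgi] -> 12 lines: yxd ktjbb www jvok bgvey wvtug lik ylz gvv kwy kgi bjff

Answer: yxd
ktjbb
www
jvok
bgvey
wvtug
lik
ylz
gvv
kwy
kgi
bjff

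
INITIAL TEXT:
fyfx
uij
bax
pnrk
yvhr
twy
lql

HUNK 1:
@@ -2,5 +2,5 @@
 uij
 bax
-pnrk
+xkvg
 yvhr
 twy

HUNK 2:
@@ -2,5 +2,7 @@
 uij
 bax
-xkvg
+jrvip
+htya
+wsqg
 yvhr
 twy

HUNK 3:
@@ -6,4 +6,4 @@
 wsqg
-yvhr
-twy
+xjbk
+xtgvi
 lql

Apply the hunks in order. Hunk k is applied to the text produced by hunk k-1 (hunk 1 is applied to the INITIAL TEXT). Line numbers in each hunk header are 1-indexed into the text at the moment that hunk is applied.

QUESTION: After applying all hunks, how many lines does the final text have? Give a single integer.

Hunk 1: at line 2 remove [pnrk] add [xkvg] -> 7 lines: fyfx uij bax xkvg yvhr twy lql
Hunk 2: at line 2 remove [xkvg] add [jrvip,htya,wsqg] -> 9 lines: fyfx uij bax jrvip htya wsqg yvhr twy lql
Hunk 3: at line 6 remove [yvhr,twy] add [xjbk,xtgvi] -> 9 lines: fyfx uij bax jrvip htya wsqg xjbk xtgvi lql
Final line count: 9

Answer: 9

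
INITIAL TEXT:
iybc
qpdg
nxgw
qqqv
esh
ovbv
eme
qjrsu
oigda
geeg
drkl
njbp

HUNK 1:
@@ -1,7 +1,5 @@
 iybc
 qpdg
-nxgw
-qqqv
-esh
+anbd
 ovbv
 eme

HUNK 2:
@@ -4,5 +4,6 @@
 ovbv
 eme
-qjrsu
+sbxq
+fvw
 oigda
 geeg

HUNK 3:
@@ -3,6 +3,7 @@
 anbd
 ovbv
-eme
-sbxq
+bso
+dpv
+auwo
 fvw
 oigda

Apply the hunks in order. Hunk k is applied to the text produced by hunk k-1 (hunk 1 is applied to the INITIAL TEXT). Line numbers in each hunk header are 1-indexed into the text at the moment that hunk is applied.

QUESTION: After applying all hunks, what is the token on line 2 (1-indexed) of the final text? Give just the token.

Hunk 1: at line 1 remove [nxgw,qqqv,esh] add [anbd] -> 10 lines: iybc qpdg anbd ovbv eme qjrsu oigda geeg drkl njbp
Hunk 2: at line 4 remove [qjrsu] add [sbxq,fvw] -> 11 lines: iybc qpdg anbd ovbv eme sbxq fvw oigda geeg drkl njbp
Hunk 3: at line 3 remove [eme,sbxq] add [bso,dpv,auwo] -> 12 lines: iybc qpdg anbd ovbv bso dpv auwo fvw oigda geeg drkl njbp
Final line 2: qpdg

Answer: qpdg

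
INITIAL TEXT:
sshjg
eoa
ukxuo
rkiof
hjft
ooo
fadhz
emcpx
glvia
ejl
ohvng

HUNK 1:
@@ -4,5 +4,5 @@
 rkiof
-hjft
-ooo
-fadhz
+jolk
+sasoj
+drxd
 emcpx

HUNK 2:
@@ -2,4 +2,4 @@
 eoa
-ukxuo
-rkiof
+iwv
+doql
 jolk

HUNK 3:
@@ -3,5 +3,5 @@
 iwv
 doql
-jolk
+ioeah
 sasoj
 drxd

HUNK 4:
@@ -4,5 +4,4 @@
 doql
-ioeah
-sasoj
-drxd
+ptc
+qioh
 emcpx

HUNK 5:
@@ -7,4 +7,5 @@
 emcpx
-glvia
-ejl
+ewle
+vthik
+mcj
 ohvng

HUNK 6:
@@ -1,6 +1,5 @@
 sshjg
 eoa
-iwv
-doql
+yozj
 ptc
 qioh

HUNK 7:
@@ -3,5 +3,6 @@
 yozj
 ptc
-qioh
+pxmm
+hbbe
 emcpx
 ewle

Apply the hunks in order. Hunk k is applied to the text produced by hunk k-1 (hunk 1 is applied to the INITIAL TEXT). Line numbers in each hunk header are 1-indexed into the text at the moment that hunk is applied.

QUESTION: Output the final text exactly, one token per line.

Hunk 1: at line 4 remove [hjft,ooo,fadhz] add [jolk,sasoj,drxd] -> 11 lines: sshjg eoa ukxuo rkiof jolk sasoj drxd emcpx glvia ejl ohvng
Hunk 2: at line 2 remove [ukxuo,rkiof] add [iwv,doql] -> 11 lines: sshjg eoa iwv doql jolk sasoj drxd emcpx glvia ejl ohvng
Hunk 3: at line 3 remove [jolk] add [ioeah] -> 11 lines: sshjg eoa iwv doql ioeah sasoj drxd emcpx glvia ejl ohvng
Hunk 4: at line 4 remove [ioeah,sasoj,drxd] add [ptc,qioh] -> 10 lines: sshjg eoa iwv doql ptc qioh emcpx glvia ejl ohvng
Hunk 5: at line 7 remove [glvia,ejl] add [ewle,vthik,mcj] -> 11 lines: sshjg eoa iwv doql ptc qioh emcpx ewle vthik mcj ohvng
Hunk 6: at line 1 remove [iwv,doql] add [yozj] -> 10 lines: sshjg eoa yozj ptc qioh emcpx ewle vthik mcj ohvng
Hunk 7: at line 3 remove [qioh] add [pxmm,hbbe] -> 11 lines: sshjg eoa yozj ptc pxmm hbbe emcpx ewle vthik mcj ohvng

Answer: sshjg
eoa
yozj
ptc
pxmm
hbbe
emcpx
ewle
vthik
mcj
ohvng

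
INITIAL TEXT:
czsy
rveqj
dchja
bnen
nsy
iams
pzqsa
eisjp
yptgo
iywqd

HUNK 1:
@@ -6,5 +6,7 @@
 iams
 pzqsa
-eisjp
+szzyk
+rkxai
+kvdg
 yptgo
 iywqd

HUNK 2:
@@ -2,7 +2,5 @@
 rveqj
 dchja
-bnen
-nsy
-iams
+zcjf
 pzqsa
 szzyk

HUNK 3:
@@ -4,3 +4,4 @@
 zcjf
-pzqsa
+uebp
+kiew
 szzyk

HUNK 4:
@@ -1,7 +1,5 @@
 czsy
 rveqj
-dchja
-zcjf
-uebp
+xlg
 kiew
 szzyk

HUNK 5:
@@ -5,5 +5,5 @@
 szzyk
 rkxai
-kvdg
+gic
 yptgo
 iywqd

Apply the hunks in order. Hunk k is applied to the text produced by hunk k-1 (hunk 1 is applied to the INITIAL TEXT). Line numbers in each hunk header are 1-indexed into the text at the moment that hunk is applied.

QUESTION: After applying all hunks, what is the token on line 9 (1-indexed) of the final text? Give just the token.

Answer: iywqd

Derivation:
Hunk 1: at line 6 remove [eisjp] add [szzyk,rkxai,kvdg] -> 12 lines: czsy rveqj dchja bnen nsy iams pzqsa szzyk rkxai kvdg yptgo iywqd
Hunk 2: at line 2 remove [bnen,nsy,iams] add [zcjf] -> 10 lines: czsy rveqj dchja zcjf pzqsa szzyk rkxai kvdg yptgo iywqd
Hunk 3: at line 4 remove [pzqsa] add [uebp,kiew] -> 11 lines: czsy rveqj dchja zcjf uebp kiew szzyk rkxai kvdg yptgo iywqd
Hunk 4: at line 1 remove [dchja,zcjf,uebp] add [xlg] -> 9 lines: czsy rveqj xlg kiew szzyk rkxai kvdg yptgo iywqd
Hunk 5: at line 5 remove [kvdg] add [gic] -> 9 lines: czsy rveqj xlg kiew szzyk rkxai gic yptgo iywqd
Final line 9: iywqd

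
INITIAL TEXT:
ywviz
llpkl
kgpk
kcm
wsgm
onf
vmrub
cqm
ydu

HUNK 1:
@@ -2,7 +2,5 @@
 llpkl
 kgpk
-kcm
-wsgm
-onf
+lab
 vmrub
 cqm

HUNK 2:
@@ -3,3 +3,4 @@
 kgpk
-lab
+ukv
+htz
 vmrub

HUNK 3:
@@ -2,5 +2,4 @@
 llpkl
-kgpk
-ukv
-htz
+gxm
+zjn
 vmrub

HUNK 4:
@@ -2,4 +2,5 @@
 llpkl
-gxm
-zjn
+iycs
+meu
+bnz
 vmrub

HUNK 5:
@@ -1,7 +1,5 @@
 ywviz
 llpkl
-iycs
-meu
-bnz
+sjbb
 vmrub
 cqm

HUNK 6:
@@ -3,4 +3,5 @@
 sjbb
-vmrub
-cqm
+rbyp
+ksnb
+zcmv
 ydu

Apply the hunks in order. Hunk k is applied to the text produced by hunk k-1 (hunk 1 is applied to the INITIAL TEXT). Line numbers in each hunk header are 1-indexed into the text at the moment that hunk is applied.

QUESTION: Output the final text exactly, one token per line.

Answer: ywviz
llpkl
sjbb
rbyp
ksnb
zcmv
ydu

Derivation:
Hunk 1: at line 2 remove [kcm,wsgm,onf] add [lab] -> 7 lines: ywviz llpkl kgpk lab vmrub cqm ydu
Hunk 2: at line 3 remove [lab] add [ukv,htz] -> 8 lines: ywviz llpkl kgpk ukv htz vmrub cqm ydu
Hunk 3: at line 2 remove [kgpk,ukv,htz] add [gxm,zjn] -> 7 lines: ywviz llpkl gxm zjn vmrub cqm ydu
Hunk 4: at line 2 remove [gxm,zjn] add [iycs,meu,bnz] -> 8 lines: ywviz llpkl iycs meu bnz vmrub cqm ydu
Hunk 5: at line 1 remove [iycs,meu,bnz] add [sjbb] -> 6 lines: ywviz llpkl sjbb vmrub cqm ydu
Hunk 6: at line 3 remove [vmrub,cqm] add [rbyp,ksnb,zcmv] -> 7 lines: ywviz llpkl sjbb rbyp ksnb zcmv ydu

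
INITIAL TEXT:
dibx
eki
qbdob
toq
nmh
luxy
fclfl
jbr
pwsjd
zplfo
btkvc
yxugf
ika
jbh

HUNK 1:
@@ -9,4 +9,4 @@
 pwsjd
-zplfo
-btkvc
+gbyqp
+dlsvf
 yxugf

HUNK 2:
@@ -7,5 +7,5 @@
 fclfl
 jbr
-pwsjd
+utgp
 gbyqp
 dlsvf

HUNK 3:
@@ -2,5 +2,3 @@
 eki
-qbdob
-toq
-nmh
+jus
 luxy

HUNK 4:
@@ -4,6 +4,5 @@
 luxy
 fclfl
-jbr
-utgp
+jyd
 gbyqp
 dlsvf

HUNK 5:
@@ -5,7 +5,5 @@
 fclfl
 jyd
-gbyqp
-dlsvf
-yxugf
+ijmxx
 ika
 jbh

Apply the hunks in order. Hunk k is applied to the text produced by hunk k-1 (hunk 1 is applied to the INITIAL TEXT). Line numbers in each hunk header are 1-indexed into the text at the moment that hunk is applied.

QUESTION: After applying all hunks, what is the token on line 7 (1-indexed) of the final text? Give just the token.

Answer: ijmxx

Derivation:
Hunk 1: at line 9 remove [zplfo,btkvc] add [gbyqp,dlsvf] -> 14 lines: dibx eki qbdob toq nmh luxy fclfl jbr pwsjd gbyqp dlsvf yxugf ika jbh
Hunk 2: at line 7 remove [pwsjd] add [utgp] -> 14 lines: dibx eki qbdob toq nmh luxy fclfl jbr utgp gbyqp dlsvf yxugf ika jbh
Hunk 3: at line 2 remove [qbdob,toq,nmh] add [jus] -> 12 lines: dibx eki jus luxy fclfl jbr utgp gbyqp dlsvf yxugf ika jbh
Hunk 4: at line 4 remove [jbr,utgp] add [jyd] -> 11 lines: dibx eki jus luxy fclfl jyd gbyqp dlsvf yxugf ika jbh
Hunk 5: at line 5 remove [gbyqp,dlsvf,yxugf] add [ijmxx] -> 9 lines: dibx eki jus luxy fclfl jyd ijmxx ika jbh
Final line 7: ijmxx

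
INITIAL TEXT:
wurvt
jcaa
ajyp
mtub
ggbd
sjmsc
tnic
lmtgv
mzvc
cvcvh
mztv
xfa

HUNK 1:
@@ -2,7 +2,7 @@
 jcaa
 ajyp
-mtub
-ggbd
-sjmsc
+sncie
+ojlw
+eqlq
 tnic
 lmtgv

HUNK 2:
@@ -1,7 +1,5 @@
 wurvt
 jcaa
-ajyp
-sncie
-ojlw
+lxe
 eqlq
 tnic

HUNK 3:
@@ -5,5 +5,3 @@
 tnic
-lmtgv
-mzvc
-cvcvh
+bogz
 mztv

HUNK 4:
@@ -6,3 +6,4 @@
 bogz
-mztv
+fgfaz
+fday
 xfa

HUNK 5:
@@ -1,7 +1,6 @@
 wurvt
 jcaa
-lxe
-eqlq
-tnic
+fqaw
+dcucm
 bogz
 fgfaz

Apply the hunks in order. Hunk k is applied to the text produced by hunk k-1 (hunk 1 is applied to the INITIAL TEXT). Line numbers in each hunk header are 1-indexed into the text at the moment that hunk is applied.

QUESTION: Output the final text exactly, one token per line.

Hunk 1: at line 2 remove [mtub,ggbd,sjmsc] add [sncie,ojlw,eqlq] -> 12 lines: wurvt jcaa ajyp sncie ojlw eqlq tnic lmtgv mzvc cvcvh mztv xfa
Hunk 2: at line 1 remove [ajyp,sncie,ojlw] add [lxe] -> 10 lines: wurvt jcaa lxe eqlq tnic lmtgv mzvc cvcvh mztv xfa
Hunk 3: at line 5 remove [lmtgv,mzvc,cvcvh] add [bogz] -> 8 lines: wurvt jcaa lxe eqlq tnic bogz mztv xfa
Hunk 4: at line 6 remove [mztv] add [fgfaz,fday] -> 9 lines: wurvt jcaa lxe eqlq tnic bogz fgfaz fday xfa
Hunk 5: at line 1 remove [lxe,eqlq,tnic] add [fqaw,dcucm] -> 8 lines: wurvt jcaa fqaw dcucm bogz fgfaz fday xfa

Answer: wurvt
jcaa
fqaw
dcucm
bogz
fgfaz
fday
xfa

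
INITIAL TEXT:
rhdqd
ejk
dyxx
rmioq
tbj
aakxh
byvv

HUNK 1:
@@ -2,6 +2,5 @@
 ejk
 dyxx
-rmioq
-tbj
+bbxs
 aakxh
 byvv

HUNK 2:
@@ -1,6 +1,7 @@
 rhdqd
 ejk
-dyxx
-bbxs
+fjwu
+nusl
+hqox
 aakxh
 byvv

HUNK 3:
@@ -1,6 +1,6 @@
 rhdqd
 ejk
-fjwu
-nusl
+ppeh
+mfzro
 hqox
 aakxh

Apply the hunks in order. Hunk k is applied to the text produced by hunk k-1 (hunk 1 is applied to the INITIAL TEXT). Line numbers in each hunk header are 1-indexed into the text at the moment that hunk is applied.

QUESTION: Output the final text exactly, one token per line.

Answer: rhdqd
ejk
ppeh
mfzro
hqox
aakxh
byvv

Derivation:
Hunk 1: at line 2 remove [rmioq,tbj] add [bbxs] -> 6 lines: rhdqd ejk dyxx bbxs aakxh byvv
Hunk 2: at line 1 remove [dyxx,bbxs] add [fjwu,nusl,hqox] -> 7 lines: rhdqd ejk fjwu nusl hqox aakxh byvv
Hunk 3: at line 1 remove [fjwu,nusl] add [ppeh,mfzro] -> 7 lines: rhdqd ejk ppeh mfzro hqox aakxh byvv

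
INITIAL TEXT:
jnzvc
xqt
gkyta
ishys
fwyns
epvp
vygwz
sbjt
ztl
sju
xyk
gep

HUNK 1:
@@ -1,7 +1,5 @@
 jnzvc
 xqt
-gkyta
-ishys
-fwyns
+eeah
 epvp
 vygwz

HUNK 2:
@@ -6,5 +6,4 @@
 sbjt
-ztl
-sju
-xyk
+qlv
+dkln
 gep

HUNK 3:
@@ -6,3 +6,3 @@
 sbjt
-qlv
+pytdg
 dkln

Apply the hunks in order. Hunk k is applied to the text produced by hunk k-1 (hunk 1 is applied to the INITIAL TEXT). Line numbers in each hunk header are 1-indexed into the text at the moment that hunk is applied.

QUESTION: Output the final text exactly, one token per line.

Answer: jnzvc
xqt
eeah
epvp
vygwz
sbjt
pytdg
dkln
gep

Derivation:
Hunk 1: at line 1 remove [gkyta,ishys,fwyns] add [eeah] -> 10 lines: jnzvc xqt eeah epvp vygwz sbjt ztl sju xyk gep
Hunk 2: at line 6 remove [ztl,sju,xyk] add [qlv,dkln] -> 9 lines: jnzvc xqt eeah epvp vygwz sbjt qlv dkln gep
Hunk 3: at line 6 remove [qlv] add [pytdg] -> 9 lines: jnzvc xqt eeah epvp vygwz sbjt pytdg dkln gep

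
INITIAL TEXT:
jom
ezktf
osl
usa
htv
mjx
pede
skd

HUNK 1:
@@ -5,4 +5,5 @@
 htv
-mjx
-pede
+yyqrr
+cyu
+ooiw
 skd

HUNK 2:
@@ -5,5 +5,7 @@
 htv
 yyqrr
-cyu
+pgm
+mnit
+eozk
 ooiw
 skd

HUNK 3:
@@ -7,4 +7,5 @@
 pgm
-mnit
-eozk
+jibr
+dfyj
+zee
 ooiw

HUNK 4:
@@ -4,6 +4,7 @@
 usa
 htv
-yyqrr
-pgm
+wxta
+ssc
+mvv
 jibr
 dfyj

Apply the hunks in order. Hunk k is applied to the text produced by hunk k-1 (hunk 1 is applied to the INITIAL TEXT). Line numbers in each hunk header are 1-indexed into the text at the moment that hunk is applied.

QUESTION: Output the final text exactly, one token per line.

Answer: jom
ezktf
osl
usa
htv
wxta
ssc
mvv
jibr
dfyj
zee
ooiw
skd

Derivation:
Hunk 1: at line 5 remove [mjx,pede] add [yyqrr,cyu,ooiw] -> 9 lines: jom ezktf osl usa htv yyqrr cyu ooiw skd
Hunk 2: at line 5 remove [cyu] add [pgm,mnit,eozk] -> 11 lines: jom ezktf osl usa htv yyqrr pgm mnit eozk ooiw skd
Hunk 3: at line 7 remove [mnit,eozk] add [jibr,dfyj,zee] -> 12 lines: jom ezktf osl usa htv yyqrr pgm jibr dfyj zee ooiw skd
Hunk 4: at line 4 remove [yyqrr,pgm] add [wxta,ssc,mvv] -> 13 lines: jom ezktf osl usa htv wxta ssc mvv jibr dfyj zee ooiw skd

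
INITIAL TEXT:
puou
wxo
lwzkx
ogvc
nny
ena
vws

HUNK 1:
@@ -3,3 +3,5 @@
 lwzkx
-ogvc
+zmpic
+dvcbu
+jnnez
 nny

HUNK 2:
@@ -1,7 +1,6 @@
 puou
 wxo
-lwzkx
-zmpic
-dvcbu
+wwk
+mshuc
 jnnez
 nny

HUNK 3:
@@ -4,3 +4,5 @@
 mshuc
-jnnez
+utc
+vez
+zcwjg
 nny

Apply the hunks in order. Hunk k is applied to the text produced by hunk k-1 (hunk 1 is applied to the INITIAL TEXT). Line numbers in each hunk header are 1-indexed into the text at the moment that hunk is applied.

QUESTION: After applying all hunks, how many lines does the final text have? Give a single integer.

Answer: 10

Derivation:
Hunk 1: at line 3 remove [ogvc] add [zmpic,dvcbu,jnnez] -> 9 lines: puou wxo lwzkx zmpic dvcbu jnnez nny ena vws
Hunk 2: at line 1 remove [lwzkx,zmpic,dvcbu] add [wwk,mshuc] -> 8 lines: puou wxo wwk mshuc jnnez nny ena vws
Hunk 3: at line 4 remove [jnnez] add [utc,vez,zcwjg] -> 10 lines: puou wxo wwk mshuc utc vez zcwjg nny ena vws
Final line count: 10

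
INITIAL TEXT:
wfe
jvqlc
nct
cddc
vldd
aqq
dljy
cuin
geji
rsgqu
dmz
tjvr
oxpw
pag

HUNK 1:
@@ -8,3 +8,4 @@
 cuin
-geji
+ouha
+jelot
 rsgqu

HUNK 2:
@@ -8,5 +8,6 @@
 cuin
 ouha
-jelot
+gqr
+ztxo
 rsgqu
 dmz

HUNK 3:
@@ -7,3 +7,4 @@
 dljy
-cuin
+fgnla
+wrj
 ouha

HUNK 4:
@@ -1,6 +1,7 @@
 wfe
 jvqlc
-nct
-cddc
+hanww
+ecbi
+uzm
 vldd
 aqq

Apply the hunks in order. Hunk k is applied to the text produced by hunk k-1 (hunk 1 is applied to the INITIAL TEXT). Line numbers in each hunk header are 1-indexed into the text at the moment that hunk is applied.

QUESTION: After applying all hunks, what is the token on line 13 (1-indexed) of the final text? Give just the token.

Answer: ztxo

Derivation:
Hunk 1: at line 8 remove [geji] add [ouha,jelot] -> 15 lines: wfe jvqlc nct cddc vldd aqq dljy cuin ouha jelot rsgqu dmz tjvr oxpw pag
Hunk 2: at line 8 remove [jelot] add [gqr,ztxo] -> 16 lines: wfe jvqlc nct cddc vldd aqq dljy cuin ouha gqr ztxo rsgqu dmz tjvr oxpw pag
Hunk 3: at line 7 remove [cuin] add [fgnla,wrj] -> 17 lines: wfe jvqlc nct cddc vldd aqq dljy fgnla wrj ouha gqr ztxo rsgqu dmz tjvr oxpw pag
Hunk 4: at line 1 remove [nct,cddc] add [hanww,ecbi,uzm] -> 18 lines: wfe jvqlc hanww ecbi uzm vldd aqq dljy fgnla wrj ouha gqr ztxo rsgqu dmz tjvr oxpw pag
Final line 13: ztxo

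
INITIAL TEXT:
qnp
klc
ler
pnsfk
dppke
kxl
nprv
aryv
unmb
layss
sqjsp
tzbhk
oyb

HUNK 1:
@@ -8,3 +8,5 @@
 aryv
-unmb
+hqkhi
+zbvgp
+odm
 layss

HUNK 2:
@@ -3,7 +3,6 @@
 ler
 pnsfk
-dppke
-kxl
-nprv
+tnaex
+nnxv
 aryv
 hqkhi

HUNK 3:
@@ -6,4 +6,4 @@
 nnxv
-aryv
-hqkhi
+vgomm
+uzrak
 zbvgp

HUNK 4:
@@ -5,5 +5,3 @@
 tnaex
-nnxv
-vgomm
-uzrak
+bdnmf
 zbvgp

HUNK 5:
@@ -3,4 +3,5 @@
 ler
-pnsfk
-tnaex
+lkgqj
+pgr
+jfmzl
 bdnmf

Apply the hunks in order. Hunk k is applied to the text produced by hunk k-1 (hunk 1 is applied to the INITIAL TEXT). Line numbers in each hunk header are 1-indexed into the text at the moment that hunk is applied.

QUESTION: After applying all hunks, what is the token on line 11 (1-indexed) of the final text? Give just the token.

Answer: sqjsp

Derivation:
Hunk 1: at line 8 remove [unmb] add [hqkhi,zbvgp,odm] -> 15 lines: qnp klc ler pnsfk dppke kxl nprv aryv hqkhi zbvgp odm layss sqjsp tzbhk oyb
Hunk 2: at line 3 remove [dppke,kxl,nprv] add [tnaex,nnxv] -> 14 lines: qnp klc ler pnsfk tnaex nnxv aryv hqkhi zbvgp odm layss sqjsp tzbhk oyb
Hunk 3: at line 6 remove [aryv,hqkhi] add [vgomm,uzrak] -> 14 lines: qnp klc ler pnsfk tnaex nnxv vgomm uzrak zbvgp odm layss sqjsp tzbhk oyb
Hunk 4: at line 5 remove [nnxv,vgomm,uzrak] add [bdnmf] -> 12 lines: qnp klc ler pnsfk tnaex bdnmf zbvgp odm layss sqjsp tzbhk oyb
Hunk 5: at line 3 remove [pnsfk,tnaex] add [lkgqj,pgr,jfmzl] -> 13 lines: qnp klc ler lkgqj pgr jfmzl bdnmf zbvgp odm layss sqjsp tzbhk oyb
Final line 11: sqjsp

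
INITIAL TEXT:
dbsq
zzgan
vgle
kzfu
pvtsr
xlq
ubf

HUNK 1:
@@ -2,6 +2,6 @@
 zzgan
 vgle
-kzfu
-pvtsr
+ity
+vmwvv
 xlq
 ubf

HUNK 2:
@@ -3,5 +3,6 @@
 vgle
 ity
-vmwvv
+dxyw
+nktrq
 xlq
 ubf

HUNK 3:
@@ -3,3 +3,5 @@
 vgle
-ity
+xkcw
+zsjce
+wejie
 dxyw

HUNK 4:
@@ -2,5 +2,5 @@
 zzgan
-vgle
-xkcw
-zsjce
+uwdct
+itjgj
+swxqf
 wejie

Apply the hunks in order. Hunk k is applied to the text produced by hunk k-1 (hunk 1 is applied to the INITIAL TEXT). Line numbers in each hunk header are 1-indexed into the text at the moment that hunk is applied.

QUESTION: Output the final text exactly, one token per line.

Hunk 1: at line 2 remove [kzfu,pvtsr] add [ity,vmwvv] -> 7 lines: dbsq zzgan vgle ity vmwvv xlq ubf
Hunk 2: at line 3 remove [vmwvv] add [dxyw,nktrq] -> 8 lines: dbsq zzgan vgle ity dxyw nktrq xlq ubf
Hunk 3: at line 3 remove [ity] add [xkcw,zsjce,wejie] -> 10 lines: dbsq zzgan vgle xkcw zsjce wejie dxyw nktrq xlq ubf
Hunk 4: at line 2 remove [vgle,xkcw,zsjce] add [uwdct,itjgj,swxqf] -> 10 lines: dbsq zzgan uwdct itjgj swxqf wejie dxyw nktrq xlq ubf

Answer: dbsq
zzgan
uwdct
itjgj
swxqf
wejie
dxyw
nktrq
xlq
ubf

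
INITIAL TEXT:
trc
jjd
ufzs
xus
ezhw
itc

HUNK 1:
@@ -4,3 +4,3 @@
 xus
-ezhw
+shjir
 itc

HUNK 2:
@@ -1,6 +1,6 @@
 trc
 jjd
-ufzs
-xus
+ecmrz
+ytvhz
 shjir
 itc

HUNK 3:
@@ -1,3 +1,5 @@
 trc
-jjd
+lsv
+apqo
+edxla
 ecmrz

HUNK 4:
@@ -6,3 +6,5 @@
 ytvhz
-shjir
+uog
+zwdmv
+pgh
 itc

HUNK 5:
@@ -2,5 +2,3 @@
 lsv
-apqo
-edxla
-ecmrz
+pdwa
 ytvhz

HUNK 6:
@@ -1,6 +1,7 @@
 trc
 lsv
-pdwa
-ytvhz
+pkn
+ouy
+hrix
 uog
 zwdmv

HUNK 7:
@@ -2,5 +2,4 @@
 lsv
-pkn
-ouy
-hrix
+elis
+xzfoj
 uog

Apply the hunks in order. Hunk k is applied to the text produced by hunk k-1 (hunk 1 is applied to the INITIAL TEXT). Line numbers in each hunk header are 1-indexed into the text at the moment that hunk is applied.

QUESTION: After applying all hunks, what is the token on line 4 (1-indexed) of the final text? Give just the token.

Answer: xzfoj

Derivation:
Hunk 1: at line 4 remove [ezhw] add [shjir] -> 6 lines: trc jjd ufzs xus shjir itc
Hunk 2: at line 1 remove [ufzs,xus] add [ecmrz,ytvhz] -> 6 lines: trc jjd ecmrz ytvhz shjir itc
Hunk 3: at line 1 remove [jjd] add [lsv,apqo,edxla] -> 8 lines: trc lsv apqo edxla ecmrz ytvhz shjir itc
Hunk 4: at line 6 remove [shjir] add [uog,zwdmv,pgh] -> 10 lines: trc lsv apqo edxla ecmrz ytvhz uog zwdmv pgh itc
Hunk 5: at line 2 remove [apqo,edxla,ecmrz] add [pdwa] -> 8 lines: trc lsv pdwa ytvhz uog zwdmv pgh itc
Hunk 6: at line 1 remove [pdwa,ytvhz] add [pkn,ouy,hrix] -> 9 lines: trc lsv pkn ouy hrix uog zwdmv pgh itc
Hunk 7: at line 2 remove [pkn,ouy,hrix] add [elis,xzfoj] -> 8 lines: trc lsv elis xzfoj uog zwdmv pgh itc
Final line 4: xzfoj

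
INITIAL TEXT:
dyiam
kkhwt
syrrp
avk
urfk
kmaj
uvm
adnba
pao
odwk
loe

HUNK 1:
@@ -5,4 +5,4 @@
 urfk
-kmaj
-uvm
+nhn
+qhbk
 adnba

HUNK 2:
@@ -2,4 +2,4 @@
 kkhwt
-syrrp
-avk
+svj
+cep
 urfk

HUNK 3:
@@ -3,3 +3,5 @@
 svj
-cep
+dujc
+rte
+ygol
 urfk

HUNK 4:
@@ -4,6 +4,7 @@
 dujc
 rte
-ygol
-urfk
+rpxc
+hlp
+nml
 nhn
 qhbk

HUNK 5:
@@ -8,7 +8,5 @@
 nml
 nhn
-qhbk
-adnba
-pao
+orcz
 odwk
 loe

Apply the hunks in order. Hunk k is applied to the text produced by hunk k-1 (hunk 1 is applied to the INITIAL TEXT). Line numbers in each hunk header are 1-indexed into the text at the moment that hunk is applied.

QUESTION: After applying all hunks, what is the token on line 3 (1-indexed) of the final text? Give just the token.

Answer: svj

Derivation:
Hunk 1: at line 5 remove [kmaj,uvm] add [nhn,qhbk] -> 11 lines: dyiam kkhwt syrrp avk urfk nhn qhbk adnba pao odwk loe
Hunk 2: at line 2 remove [syrrp,avk] add [svj,cep] -> 11 lines: dyiam kkhwt svj cep urfk nhn qhbk adnba pao odwk loe
Hunk 3: at line 3 remove [cep] add [dujc,rte,ygol] -> 13 lines: dyiam kkhwt svj dujc rte ygol urfk nhn qhbk adnba pao odwk loe
Hunk 4: at line 4 remove [ygol,urfk] add [rpxc,hlp,nml] -> 14 lines: dyiam kkhwt svj dujc rte rpxc hlp nml nhn qhbk adnba pao odwk loe
Hunk 5: at line 8 remove [qhbk,adnba,pao] add [orcz] -> 12 lines: dyiam kkhwt svj dujc rte rpxc hlp nml nhn orcz odwk loe
Final line 3: svj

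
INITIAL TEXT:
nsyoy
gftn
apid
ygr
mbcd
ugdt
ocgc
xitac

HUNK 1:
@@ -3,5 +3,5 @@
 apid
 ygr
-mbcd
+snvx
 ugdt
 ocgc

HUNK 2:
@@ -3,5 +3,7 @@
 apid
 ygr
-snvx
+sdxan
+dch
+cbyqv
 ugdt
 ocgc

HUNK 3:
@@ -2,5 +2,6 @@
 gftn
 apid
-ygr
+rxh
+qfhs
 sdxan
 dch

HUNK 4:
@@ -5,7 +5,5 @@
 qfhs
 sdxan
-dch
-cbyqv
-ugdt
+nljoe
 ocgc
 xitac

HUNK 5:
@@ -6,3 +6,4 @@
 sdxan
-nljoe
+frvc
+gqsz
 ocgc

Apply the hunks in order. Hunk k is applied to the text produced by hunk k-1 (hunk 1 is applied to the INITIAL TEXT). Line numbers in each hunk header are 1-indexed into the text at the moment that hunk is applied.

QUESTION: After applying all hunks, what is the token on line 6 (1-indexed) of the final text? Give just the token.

Answer: sdxan

Derivation:
Hunk 1: at line 3 remove [mbcd] add [snvx] -> 8 lines: nsyoy gftn apid ygr snvx ugdt ocgc xitac
Hunk 2: at line 3 remove [snvx] add [sdxan,dch,cbyqv] -> 10 lines: nsyoy gftn apid ygr sdxan dch cbyqv ugdt ocgc xitac
Hunk 3: at line 2 remove [ygr] add [rxh,qfhs] -> 11 lines: nsyoy gftn apid rxh qfhs sdxan dch cbyqv ugdt ocgc xitac
Hunk 4: at line 5 remove [dch,cbyqv,ugdt] add [nljoe] -> 9 lines: nsyoy gftn apid rxh qfhs sdxan nljoe ocgc xitac
Hunk 5: at line 6 remove [nljoe] add [frvc,gqsz] -> 10 lines: nsyoy gftn apid rxh qfhs sdxan frvc gqsz ocgc xitac
Final line 6: sdxan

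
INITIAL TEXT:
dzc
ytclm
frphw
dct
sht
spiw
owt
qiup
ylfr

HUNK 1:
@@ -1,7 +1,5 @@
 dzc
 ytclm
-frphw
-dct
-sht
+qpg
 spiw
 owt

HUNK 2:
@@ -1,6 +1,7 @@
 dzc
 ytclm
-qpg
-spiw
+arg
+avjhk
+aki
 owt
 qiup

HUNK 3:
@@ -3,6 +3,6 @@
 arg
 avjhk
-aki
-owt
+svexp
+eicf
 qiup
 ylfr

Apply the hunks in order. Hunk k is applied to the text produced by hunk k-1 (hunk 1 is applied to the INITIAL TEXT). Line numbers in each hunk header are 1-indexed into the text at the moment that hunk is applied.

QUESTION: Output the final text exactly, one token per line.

Hunk 1: at line 1 remove [frphw,dct,sht] add [qpg] -> 7 lines: dzc ytclm qpg spiw owt qiup ylfr
Hunk 2: at line 1 remove [qpg,spiw] add [arg,avjhk,aki] -> 8 lines: dzc ytclm arg avjhk aki owt qiup ylfr
Hunk 3: at line 3 remove [aki,owt] add [svexp,eicf] -> 8 lines: dzc ytclm arg avjhk svexp eicf qiup ylfr

Answer: dzc
ytclm
arg
avjhk
svexp
eicf
qiup
ylfr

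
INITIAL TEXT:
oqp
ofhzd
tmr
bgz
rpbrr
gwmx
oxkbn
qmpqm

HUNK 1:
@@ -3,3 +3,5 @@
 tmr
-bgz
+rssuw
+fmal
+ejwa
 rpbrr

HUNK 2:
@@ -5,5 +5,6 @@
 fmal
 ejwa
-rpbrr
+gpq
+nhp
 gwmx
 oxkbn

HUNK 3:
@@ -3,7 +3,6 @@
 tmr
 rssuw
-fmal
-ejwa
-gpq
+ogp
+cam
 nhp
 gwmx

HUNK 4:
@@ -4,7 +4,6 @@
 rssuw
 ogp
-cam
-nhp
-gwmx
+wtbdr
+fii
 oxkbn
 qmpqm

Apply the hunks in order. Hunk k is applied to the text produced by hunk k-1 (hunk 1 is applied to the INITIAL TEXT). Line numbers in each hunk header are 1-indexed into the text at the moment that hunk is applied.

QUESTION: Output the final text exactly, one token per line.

Hunk 1: at line 3 remove [bgz] add [rssuw,fmal,ejwa] -> 10 lines: oqp ofhzd tmr rssuw fmal ejwa rpbrr gwmx oxkbn qmpqm
Hunk 2: at line 5 remove [rpbrr] add [gpq,nhp] -> 11 lines: oqp ofhzd tmr rssuw fmal ejwa gpq nhp gwmx oxkbn qmpqm
Hunk 3: at line 3 remove [fmal,ejwa,gpq] add [ogp,cam] -> 10 lines: oqp ofhzd tmr rssuw ogp cam nhp gwmx oxkbn qmpqm
Hunk 4: at line 4 remove [cam,nhp,gwmx] add [wtbdr,fii] -> 9 lines: oqp ofhzd tmr rssuw ogp wtbdr fii oxkbn qmpqm

Answer: oqp
ofhzd
tmr
rssuw
ogp
wtbdr
fii
oxkbn
qmpqm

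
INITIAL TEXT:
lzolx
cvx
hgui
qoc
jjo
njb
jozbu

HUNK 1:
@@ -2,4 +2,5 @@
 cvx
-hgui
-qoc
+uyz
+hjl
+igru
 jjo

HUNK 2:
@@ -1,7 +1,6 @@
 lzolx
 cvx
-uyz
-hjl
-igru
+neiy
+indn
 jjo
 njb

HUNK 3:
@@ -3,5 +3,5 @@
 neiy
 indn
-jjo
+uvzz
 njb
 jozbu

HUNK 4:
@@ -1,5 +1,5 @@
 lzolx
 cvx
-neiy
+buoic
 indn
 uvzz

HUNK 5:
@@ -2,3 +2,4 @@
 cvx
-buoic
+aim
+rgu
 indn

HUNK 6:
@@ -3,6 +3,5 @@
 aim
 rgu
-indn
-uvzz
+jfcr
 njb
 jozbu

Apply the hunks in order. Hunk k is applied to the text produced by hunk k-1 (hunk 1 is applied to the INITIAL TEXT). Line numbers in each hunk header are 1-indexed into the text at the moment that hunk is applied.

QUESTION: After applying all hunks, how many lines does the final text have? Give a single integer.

Answer: 7

Derivation:
Hunk 1: at line 2 remove [hgui,qoc] add [uyz,hjl,igru] -> 8 lines: lzolx cvx uyz hjl igru jjo njb jozbu
Hunk 2: at line 1 remove [uyz,hjl,igru] add [neiy,indn] -> 7 lines: lzolx cvx neiy indn jjo njb jozbu
Hunk 3: at line 3 remove [jjo] add [uvzz] -> 7 lines: lzolx cvx neiy indn uvzz njb jozbu
Hunk 4: at line 1 remove [neiy] add [buoic] -> 7 lines: lzolx cvx buoic indn uvzz njb jozbu
Hunk 5: at line 2 remove [buoic] add [aim,rgu] -> 8 lines: lzolx cvx aim rgu indn uvzz njb jozbu
Hunk 6: at line 3 remove [indn,uvzz] add [jfcr] -> 7 lines: lzolx cvx aim rgu jfcr njb jozbu
Final line count: 7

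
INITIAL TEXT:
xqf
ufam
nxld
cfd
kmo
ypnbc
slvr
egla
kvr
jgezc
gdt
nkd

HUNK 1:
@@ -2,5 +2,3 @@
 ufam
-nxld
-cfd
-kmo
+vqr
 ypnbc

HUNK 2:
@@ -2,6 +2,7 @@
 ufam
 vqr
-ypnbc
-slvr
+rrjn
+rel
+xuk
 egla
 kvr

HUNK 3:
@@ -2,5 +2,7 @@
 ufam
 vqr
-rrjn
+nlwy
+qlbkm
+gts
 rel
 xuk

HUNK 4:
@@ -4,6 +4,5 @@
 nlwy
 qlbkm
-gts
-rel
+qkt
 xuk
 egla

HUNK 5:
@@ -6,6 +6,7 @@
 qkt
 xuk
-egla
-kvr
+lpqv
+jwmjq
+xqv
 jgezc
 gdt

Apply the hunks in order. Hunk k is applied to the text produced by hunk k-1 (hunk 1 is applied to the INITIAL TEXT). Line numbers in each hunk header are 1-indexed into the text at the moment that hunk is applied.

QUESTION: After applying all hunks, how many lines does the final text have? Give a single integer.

Answer: 13

Derivation:
Hunk 1: at line 2 remove [nxld,cfd,kmo] add [vqr] -> 10 lines: xqf ufam vqr ypnbc slvr egla kvr jgezc gdt nkd
Hunk 2: at line 2 remove [ypnbc,slvr] add [rrjn,rel,xuk] -> 11 lines: xqf ufam vqr rrjn rel xuk egla kvr jgezc gdt nkd
Hunk 3: at line 2 remove [rrjn] add [nlwy,qlbkm,gts] -> 13 lines: xqf ufam vqr nlwy qlbkm gts rel xuk egla kvr jgezc gdt nkd
Hunk 4: at line 4 remove [gts,rel] add [qkt] -> 12 lines: xqf ufam vqr nlwy qlbkm qkt xuk egla kvr jgezc gdt nkd
Hunk 5: at line 6 remove [egla,kvr] add [lpqv,jwmjq,xqv] -> 13 lines: xqf ufam vqr nlwy qlbkm qkt xuk lpqv jwmjq xqv jgezc gdt nkd
Final line count: 13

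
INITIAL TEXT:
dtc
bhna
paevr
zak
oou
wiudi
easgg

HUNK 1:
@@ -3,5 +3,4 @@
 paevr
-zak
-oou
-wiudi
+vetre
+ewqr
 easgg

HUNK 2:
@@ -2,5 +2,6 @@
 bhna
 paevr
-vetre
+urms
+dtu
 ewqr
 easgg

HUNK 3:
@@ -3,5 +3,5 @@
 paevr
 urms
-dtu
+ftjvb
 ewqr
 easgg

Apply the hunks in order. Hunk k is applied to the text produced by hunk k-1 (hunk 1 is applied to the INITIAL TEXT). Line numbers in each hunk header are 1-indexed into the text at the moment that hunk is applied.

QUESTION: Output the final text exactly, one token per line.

Hunk 1: at line 3 remove [zak,oou,wiudi] add [vetre,ewqr] -> 6 lines: dtc bhna paevr vetre ewqr easgg
Hunk 2: at line 2 remove [vetre] add [urms,dtu] -> 7 lines: dtc bhna paevr urms dtu ewqr easgg
Hunk 3: at line 3 remove [dtu] add [ftjvb] -> 7 lines: dtc bhna paevr urms ftjvb ewqr easgg

Answer: dtc
bhna
paevr
urms
ftjvb
ewqr
easgg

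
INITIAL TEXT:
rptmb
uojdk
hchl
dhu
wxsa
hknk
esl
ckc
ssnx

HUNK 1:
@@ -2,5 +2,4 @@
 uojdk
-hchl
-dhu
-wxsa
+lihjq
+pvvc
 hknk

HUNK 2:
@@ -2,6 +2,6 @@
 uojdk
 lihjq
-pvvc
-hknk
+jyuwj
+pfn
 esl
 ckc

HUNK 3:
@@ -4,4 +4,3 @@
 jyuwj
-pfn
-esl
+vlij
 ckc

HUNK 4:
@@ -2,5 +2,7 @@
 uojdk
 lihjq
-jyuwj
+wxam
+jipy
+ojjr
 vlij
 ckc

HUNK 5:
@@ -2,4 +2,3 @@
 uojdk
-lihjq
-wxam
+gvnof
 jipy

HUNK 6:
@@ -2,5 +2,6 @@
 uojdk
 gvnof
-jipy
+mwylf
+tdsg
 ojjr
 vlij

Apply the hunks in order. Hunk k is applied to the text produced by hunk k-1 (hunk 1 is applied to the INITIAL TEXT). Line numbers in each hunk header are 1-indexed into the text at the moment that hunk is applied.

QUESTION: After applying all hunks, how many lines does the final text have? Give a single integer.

Answer: 9

Derivation:
Hunk 1: at line 2 remove [hchl,dhu,wxsa] add [lihjq,pvvc] -> 8 lines: rptmb uojdk lihjq pvvc hknk esl ckc ssnx
Hunk 2: at line 2 remove [pvvc,hknk] add [jyuwj,pfn] -> 8 lines: rptmb uojdk lihjq jyuwj pfn esl ckc ssnx
Hunk 3: at line 4 remove [pfn,esl] add [vlij] -> 7 lines: rptmb uojdk lihjq jyuwj vlij ckc ssnx
Hunk 4: at line 2 remove [jyuwj] add [wxam,jipy,ojjr] -> 9 lines: rptmb uojdk lihjq wxam jipy ojjr vlij ckc ssnx
Hunk 5: at line 2 remove [lihjq,wxam] add [gvnof] -> 8 lines: rptmb uojdk gvnof jipy ojjr vlij ckc ssnx
Hunk 6: at line 2 remove [jipy] add [mwylf,tdsg] -> 9 lines: rptmb uojdk gvnof mwylf tdsg ojjr vlij ckc ssnx
Final line count: 9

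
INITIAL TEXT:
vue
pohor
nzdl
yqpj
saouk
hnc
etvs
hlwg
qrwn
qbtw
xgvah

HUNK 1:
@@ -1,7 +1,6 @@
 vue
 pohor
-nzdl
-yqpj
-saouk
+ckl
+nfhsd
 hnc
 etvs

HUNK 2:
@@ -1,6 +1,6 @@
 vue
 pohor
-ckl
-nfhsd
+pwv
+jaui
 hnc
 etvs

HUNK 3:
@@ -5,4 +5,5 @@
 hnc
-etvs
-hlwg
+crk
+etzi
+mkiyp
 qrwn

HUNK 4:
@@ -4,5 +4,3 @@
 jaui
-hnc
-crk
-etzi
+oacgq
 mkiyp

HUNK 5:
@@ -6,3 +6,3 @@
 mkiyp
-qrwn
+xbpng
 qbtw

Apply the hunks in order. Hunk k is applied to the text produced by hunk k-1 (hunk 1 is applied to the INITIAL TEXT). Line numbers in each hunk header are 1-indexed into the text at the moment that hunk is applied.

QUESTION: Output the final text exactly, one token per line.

Answer: vue
pohor
pwv
jaui
oacgq
mkiyp
xbpng
qbtw
xgvah

Derivation:
Hunk 1: at line 1 remove [nzdl,yqpj,saouk] add [ckl,nfhsd] -> 10 lines: vue pohor ckl nfhsd hnc etvs hlwg qrwn qbtw xgvah
Hunk 2: at line 1 remove [ckl,nfhsd] add [pwv,jaui] -> 10 lines: vue pohor pwv jaui hnc etvs hlwg qrwn qbtw xgvah
Hunk 3: at line 5 remove [etvs,hlwg] add [crk,etzi,mkiyp] -> 11 lines: vue pohor pwv jaui hnc crk etzi mkiyp qrwn qbtw xgvah
Hunk 4: at line 4 remove [hnc,crk,etzi] add [oacgq] -> 9 lines: vue pohor pwv jaui oacgq mkiyp qrwn qbtw xgvah
Hunk 5: at line 6 remove [qrwn] add [xbpng] -> 9 lines: vue pohor pwv jaui oacgq mkiyp xbpng qbtw xgvah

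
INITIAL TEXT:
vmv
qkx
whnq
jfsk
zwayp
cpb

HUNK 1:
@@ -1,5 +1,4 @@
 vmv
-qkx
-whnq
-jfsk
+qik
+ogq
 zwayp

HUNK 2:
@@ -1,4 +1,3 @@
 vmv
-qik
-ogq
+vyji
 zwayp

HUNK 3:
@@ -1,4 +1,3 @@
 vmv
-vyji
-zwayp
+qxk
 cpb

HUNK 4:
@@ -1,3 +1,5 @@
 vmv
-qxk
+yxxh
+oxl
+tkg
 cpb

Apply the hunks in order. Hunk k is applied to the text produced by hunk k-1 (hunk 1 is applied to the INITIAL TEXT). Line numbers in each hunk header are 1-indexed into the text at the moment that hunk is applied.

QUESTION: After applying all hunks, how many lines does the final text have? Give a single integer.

Hunk 1: at line 1 remove [qkx,whnq,jfsk] add [qik,ogq] -> 5 lines: vmv qik ogq zwayp cpb
Hunk 2: at line 1 remove [qik,ogq] add [vyji] -> 4 lines: vmv vyji zwayp cpb
Hunk 3: at line 1 remove [vyji,zwayp] add [qxk] -> 3 lines: vmv qxk cpb
Hunk 4: at line 1 remove [qxk] add [yxxh,oxl,tkg] -> 5 lines: vmv yxxh oxl tkg cpb
Final line count: 5

Answer: 5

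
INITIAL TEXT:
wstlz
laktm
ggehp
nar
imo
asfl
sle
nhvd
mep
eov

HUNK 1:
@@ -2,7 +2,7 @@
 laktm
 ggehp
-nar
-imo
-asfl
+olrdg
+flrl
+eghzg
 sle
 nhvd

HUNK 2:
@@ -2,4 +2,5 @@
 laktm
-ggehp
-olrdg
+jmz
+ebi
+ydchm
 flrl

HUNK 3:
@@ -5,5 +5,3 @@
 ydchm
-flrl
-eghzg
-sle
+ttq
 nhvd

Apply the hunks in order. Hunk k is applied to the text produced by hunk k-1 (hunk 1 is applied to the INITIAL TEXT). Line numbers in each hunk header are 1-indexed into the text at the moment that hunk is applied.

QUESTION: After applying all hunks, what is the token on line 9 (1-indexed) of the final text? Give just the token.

Hunk 1: at line 2 remove [nar,imo,asfl] add [olrdg,flrl,eghzg] -> 10 lines: wstlz laktm ggehp olrdg flrl eghzg sle nhvd mep eov
Hunk 2: at line 2 remove [ggehp,olrdg] add [jmz,ebi,ydchm] -> 11 lines: wstlz laktm jmz ebi ydchm flrl eghzg sle nhvd mep eov
Hunk 3: at line 5 remove [flrl,eghzg,sle] add [ttq] -> 9 lines: wstlz laktm jmz ebi ydchm ttq nhvd mep eov
Final line 9: eov

Answer: eov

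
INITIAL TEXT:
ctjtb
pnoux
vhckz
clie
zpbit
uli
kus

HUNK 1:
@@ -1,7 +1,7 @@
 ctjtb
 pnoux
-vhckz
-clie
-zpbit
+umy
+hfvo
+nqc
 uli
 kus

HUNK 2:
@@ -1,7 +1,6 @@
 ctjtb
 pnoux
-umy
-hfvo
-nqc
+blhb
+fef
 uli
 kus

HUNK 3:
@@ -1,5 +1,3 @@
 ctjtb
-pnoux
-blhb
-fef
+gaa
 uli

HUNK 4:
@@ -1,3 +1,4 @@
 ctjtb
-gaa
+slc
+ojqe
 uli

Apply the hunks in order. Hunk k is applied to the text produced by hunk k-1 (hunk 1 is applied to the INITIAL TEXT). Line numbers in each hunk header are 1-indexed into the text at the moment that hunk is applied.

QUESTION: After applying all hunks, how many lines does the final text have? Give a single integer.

Hunk 1: at line 1 remove [vhckz,clie,zpbit] add [umy,hfvo,nqc] -> 7 lines: ctjtb pnoux umy hfvo nqc uli kus
Hunk 2: at line 1 remove [umy,hfvo,nqc] add [blhb,fef] -> 6 lines: ctjtb pnoux blhb fef uli kus
Hunk 3: at line 1 remove [pnoux,blhb,fef] add [gaa] -> 4 lines: ctjtb gaa uli kus
Hunk 4: at line 1 remove [gaa] add [slc,ojqe] -> 5 lines: ctjtb slc ojqe uli kus
Final line count: 5

Answer: 5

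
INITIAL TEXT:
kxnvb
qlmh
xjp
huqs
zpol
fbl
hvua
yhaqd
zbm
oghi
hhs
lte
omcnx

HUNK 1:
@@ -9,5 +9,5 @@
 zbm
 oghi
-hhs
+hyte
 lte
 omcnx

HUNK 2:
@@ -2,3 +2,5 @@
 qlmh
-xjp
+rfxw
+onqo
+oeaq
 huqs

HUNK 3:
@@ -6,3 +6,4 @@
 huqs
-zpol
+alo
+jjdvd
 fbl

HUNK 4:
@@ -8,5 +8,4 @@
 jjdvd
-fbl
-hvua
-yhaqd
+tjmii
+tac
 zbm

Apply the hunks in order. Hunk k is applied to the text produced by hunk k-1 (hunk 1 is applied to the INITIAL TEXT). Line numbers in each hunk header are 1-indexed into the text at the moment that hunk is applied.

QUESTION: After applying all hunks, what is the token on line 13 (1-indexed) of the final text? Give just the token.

Hunk 1: at line 9 remove [hhs] add [hyte] -> 13 lines: kxnvb qlmh xjp huqs zpol fbl hvua yhaqd zbm oghi hyte lte omcnx
Hunk 2: at line 2 remove [xjp] add [rfxw,onqo,oeaq] -> 15 lines: kxnvb qlmh rfxw onqo oeaq huqs zpol fbl hvua yhaqd zbm oghi hyte lte omcnx
Hunk 3: at line 6 remove [zpol] add [alo,jjdvd] -> 16 lines: kxnvb qlmh rfxw onqo oeaq huqs alo jjdvd fbl hvua yhaqd zbm oghi hyte lte omcnx
Hunk 4: at line 8 remove [fbl,hvua,yhaqd] add [tjmii,tac] -> 15 lines: kxnvb qlmh rfxw onqo oeaq huqs alo jjdvd tjmii tac zbm oghi hyte lte omcnx
Final line 13: hyte

Answer: hyte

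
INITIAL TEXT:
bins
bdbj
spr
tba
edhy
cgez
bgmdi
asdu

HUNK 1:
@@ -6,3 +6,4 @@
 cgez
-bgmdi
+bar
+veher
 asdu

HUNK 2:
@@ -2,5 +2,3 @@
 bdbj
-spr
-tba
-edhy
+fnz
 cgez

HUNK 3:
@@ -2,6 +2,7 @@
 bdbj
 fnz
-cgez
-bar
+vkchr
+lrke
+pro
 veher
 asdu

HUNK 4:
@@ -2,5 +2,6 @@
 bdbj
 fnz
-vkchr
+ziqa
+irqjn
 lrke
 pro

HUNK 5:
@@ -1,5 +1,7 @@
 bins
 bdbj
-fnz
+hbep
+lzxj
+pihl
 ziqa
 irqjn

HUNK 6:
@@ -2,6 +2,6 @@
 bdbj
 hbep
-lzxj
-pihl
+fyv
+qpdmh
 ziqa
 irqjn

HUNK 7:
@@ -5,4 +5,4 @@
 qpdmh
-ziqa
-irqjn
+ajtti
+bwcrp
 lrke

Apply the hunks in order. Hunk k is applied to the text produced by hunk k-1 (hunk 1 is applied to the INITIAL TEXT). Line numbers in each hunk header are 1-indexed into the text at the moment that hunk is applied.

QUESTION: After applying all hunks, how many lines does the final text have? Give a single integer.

Answer: 11

Derivation:
Hunk 1: at line 6 remove [bgmdi] add [bar,veher] -> 9 lines: bins bdbj spr tba edhy cgez bar veher asdu
Hunk 2: at line 2 remove [spr,tba,edhy] add [fnz] -> 7 lines: bins bdbj fnz cgez bar veher asdu
Hunk 3: at line 2 remove [cgez,bar] add [vkchr,lrke,pro] -> 8 lines: bins bdbj fnz vkchr lrke pro veher asdu
Hunk 4: at line 2 remove [vkchr] add [ziqa,irqjn] -> 9 lines: bins bdbj fnz ziqa irqjn lrke pro veher asdu
Hunk 5: at line 1 remove [fnz] add [hbep,lzxj,pihl] -> 11 lines: bins bdbj hbep lzxj pihl ziqa irqjn lrke pro veher asdu
Hunk 6: at line 2 remove [lzxj,pihl] add [fyv,qpdmh] -> 11 lines: bins bdbj hbep fyv qpdmh ziqa irqjn lrke pro veher asdu
Hunk 7: at line 5 remove [ziqa,irqjn] add [ajtti,bwcrp] -> 11 lines: bins bdbj hbep fyv qpdmh ajtti bwcrp lrke pro veher asdu
Final line count: 11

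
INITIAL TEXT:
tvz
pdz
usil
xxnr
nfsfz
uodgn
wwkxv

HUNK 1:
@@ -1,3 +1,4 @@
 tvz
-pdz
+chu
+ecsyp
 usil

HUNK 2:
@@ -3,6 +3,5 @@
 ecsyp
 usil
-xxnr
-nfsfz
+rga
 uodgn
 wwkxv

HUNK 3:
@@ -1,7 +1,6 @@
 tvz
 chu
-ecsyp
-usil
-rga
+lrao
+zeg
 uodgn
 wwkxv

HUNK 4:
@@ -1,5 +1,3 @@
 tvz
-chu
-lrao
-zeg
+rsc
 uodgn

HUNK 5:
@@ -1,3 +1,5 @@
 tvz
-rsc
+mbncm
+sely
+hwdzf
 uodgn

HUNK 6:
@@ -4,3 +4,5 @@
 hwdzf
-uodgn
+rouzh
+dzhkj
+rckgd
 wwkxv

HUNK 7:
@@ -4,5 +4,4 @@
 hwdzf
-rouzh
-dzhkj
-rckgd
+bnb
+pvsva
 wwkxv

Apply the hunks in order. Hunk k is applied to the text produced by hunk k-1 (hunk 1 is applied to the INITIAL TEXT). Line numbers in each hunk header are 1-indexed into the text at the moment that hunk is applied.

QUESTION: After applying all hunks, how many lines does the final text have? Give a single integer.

Answer: 7

Derivation:
Hunk 1: at line 1 remove [pdz] add [chu,ecsyp] -> 8 lines: tvz chu ecsyp usil xxnr nfsfz uodgn wwkxv
Hunk 2: at line 3 remove [xxnr,nfsfz] add [rga] -> 7 lines: tvz chu ecsyp usil rga uodgn wwkxv
Hunk 3: at line 1 remove [ecsyp,usil,rga] add [lrao,zeg] -> 6 lines: tvz chu lrao zeg uodgn wwkxv
Hunk 4: at line 1 remove [chu,lrao,zeg] add [rsc] -> 4 lines: tvz rsc uodgn wwkxv
Hunk 5: at line 1 remove [rsc] add [mbncm,sely,hwdzf] -> 6 lines: tvz mbncm sely hwdzf uodgn wwkxv
Hunk 6: at line 4 remove [uodgn] add [rouzh,dzhkj,rckgd] -> 8 lines: tvz mbncm sely hwdzf rouzh dzhkj rckgd wwkxv
Hunk 7: at line 4 remove [rouzh,dzhkj,rckgd] add [bnb,pvsva] -> 7 lines: tvz mbncm sely hwdzf bnb pvsva wwkxv
Final line count: 7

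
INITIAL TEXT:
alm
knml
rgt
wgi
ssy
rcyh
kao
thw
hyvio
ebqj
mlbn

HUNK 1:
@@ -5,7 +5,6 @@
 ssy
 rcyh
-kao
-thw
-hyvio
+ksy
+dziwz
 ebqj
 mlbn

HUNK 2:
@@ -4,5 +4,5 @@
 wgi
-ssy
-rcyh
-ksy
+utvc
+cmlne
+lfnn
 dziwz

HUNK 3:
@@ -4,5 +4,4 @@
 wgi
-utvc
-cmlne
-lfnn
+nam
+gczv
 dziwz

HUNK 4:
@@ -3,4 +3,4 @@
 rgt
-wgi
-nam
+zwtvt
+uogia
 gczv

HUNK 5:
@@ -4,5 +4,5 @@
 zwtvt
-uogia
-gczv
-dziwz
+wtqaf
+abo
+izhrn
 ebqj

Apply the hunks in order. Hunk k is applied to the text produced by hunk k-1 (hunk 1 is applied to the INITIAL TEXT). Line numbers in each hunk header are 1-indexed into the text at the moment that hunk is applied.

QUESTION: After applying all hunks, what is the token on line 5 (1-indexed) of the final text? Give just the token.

Hunk 1: at line 5 remove [kao,thw,hyvio] add [ksy,dziwz] -> 10 lines: alm knml rgt wgi ssy rcyh ksy dziwz ebqj mlbn
Hunk 2: at line 4 remove [ssy,rcyh,ksy] add [utvc,cmlne,lfnn] -> 10 lines: alm knml rgt wgi utvc cmlne lfnn dziwz ebqj mlbn
Hunk 3: at line 4 remove [utvc,cmlne,lfnn] add [nam,gczv] -> 9 lines: alm knml rgt wgi nam gczv dziwz ebqj mlbn
Hunk 4: at line 3 remove [wgi,nam] add [zwtvt,uogia] -> 9 lines: alm knml rgt zwtvt uogia gczv dziwz ebqj mlbn
Hunk 5: at line 4 remove [uogia,gczv,dziwz] add [wtqaf,abo,izhrn] -> 9 lines: alm knml rgt zwtvt wtqaf abo izhrn ebqj mlbn
Final line 5: wtqaf

Answer: wtqaf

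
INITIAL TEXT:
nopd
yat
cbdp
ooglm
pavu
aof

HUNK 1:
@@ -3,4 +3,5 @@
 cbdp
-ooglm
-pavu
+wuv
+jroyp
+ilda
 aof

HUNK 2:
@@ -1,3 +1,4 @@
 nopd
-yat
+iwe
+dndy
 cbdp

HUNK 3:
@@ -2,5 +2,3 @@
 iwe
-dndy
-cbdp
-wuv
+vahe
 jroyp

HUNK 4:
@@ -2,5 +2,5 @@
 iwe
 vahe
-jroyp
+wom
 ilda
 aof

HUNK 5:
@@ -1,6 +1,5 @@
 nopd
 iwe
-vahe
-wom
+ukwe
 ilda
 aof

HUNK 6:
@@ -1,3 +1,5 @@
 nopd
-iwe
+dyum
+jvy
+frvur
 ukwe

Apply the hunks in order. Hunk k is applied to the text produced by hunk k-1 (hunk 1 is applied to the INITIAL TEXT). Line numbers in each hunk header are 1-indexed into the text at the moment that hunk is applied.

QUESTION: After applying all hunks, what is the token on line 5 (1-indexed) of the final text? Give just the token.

Hunk 1: at line 3 remove [ooglm,pavu] add [wuv,jroyp,ilda] -> 7 lines: nopd yat cbdp wuv jroyp ilda aof
Hunk 2: at line 1 remove [yat] add [iwe,dndy] -> 8 lines: nopd iwe dndy cbdp wuv jroyp ilda aof
Hunk 3: at line 2 remove [dndy,cbdp,wuv] add [vahe] -> 6 lines: nopd iwe vahe jroyp ilda aof
Hunk 4: at line 2 remove [jroyp] add [wom] -> 6 lines: nopd iwe vahe wom ilda aof
Hunk 5: at line 1 remove [vahe,wom] add [ukwe] -> 5 lines: nopd iwe ukwe ilda aof
Hunk 6: at line 1 remove [iwe] add [dyum,jvy,frvur] -> 7 lines: nopd dyum jvy frvur ukwe ilda aof
Final line 5: ukwe

Answer: ukwe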